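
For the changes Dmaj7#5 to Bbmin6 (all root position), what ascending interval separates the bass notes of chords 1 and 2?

minor sixth

The roots are D and Bb.
From D to Bb: 8 semitones over a sixth = minor.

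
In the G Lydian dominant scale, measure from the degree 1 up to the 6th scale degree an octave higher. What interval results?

Spelling the G Lydian dominant scale: G A B C♯ D E F.
Degree 1 = G; 6th scale degree (up an octave) = E.
From G to E is 21 semitones, exactly the major thirteenth.

major 13th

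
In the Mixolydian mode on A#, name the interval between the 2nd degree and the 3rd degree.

Spelling the Mixolydian mode on A#: A# B# C## D# E# F## G#.
So we need the interval from B# up to C##.
Counting 2 letters and 2 half steps from B# gives a major second.

major second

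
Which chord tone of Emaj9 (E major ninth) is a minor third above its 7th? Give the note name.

Emaj9 is spelled E G# B D# F#.
The 7th is D#. A minor third above D# is F#.
F# is the chord's 9th.

F#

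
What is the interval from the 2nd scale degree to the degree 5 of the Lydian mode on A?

A lydian: A B C♯ D♯ E F♯ G♯.
The 2nd scale degree is B and the degree 5 is E.
Counting 4 letters and 5 half steps from B gives a perfect fourth.

perfect fourth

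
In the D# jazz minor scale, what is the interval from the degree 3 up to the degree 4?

D# melodic minor: D# E# F# G# A# B# C##.
So we need the interval from F# up to G#.
F# up to G# spans 2 letter names and 2 semitones — a major second.

major second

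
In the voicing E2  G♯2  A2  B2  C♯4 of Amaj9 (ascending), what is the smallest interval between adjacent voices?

minor second

Adjacent intervals: E2→G♯2 = major third; G♯2→A2 = minor second; A2→B2 = major second; B2→C♯4 = major ninth.
The smallest is G♯2 to A2, a minor second (1 semitone).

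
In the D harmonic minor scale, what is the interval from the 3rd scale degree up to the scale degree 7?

augmented fifth

The scale runs D E F G A Bb C#.
3rd scale degree = F; 7th degree = C#.
5 letter names make it a fifth; at 8 semitones (a half step wider than perfect) the quality is augmented.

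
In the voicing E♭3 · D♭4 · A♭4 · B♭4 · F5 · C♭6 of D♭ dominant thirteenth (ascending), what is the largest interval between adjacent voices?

minor 7th

Adjacent intervals: E♭3→D♭4 = minor seventh; D♭4→A♭4 = perfect fifth; A♭4→B♭4 = major second; B♭4→F5 = perfect fifth; F5→C♭6 = diminished fifth.
The largest is E♭3 to D♭4, a minor seventh (10 semitones).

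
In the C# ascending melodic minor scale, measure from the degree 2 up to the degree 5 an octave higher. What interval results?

C# melodic minor: C# D# E F# G# A# B#.
The degree 2 is D# and the scale degree 5 (up an octave) is G#.
From D# to G# is 17 semitones, exactly the perfect eleventh.

perfect 11th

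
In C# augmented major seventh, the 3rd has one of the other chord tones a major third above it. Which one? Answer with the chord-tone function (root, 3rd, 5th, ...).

Spelling the chord: C#–E#–G##–B#.
The 3rd is E#. A major third above E# is G##.
G## is the chord's 5th.

5th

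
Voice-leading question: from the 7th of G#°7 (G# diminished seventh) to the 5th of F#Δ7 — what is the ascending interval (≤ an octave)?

The 7th of G#°7 (G# diminished seventh) is F; the 5th of F#Δ7 is C#.
5 letter names make it a fifth; at 8 semitones (a half step wider than perfect) the quality is augmented.

augmented fifth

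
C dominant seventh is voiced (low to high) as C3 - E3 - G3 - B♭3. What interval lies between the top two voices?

Those voices are G3 and B♭3.
From G to B♭: 3 semitones over a third = minor.

minor third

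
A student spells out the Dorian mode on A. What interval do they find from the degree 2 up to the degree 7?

Spelling the Dorian mode on A: A B C D E F# G.
Degree 2 = B; scale degree 7 = G.
6 letter names make it a sixth; at 8 semitones (a half step narrower than major) the quality is minor.

minor sixth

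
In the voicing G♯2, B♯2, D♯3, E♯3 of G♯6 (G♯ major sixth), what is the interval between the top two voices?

M2

Those voices are D♯3 and E♯3.
From D♯ to E♯ is 2 semitones, exactly the major second.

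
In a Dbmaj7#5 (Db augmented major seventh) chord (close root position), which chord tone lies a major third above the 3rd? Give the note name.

A

The chord tones of Dbmaj7#5 are Db F A C.
The 3rd is F. A major third above F is A.
A is the chord's 5th.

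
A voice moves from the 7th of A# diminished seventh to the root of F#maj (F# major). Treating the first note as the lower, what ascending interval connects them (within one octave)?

major seventh

A# diminished seventh has G as its 7th, and F#maj (F# major) has F# as its root.
Counting 7 letters and 11 half steps from G gives a major seventh.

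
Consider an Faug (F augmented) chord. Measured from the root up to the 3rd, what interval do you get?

Faug is spelled F, A, C#.
That puts F below A.
F up to A spans 3 letter names and 4 semitones — a major third.

major 3rd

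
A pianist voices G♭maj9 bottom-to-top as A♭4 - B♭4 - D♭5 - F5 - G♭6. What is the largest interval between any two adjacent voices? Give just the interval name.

Adjacent intervals: A♭4→B♭4 = major second; B♭4→D♭5 = minor third; D♭5→F5 = major third; F5→G♭6 = minor ninth.
The largest is F5 to G♭6, a minor ninth (13 semitones).

minor ninth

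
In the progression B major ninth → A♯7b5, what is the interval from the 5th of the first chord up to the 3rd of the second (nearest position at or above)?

augmented fifth

B major ninth has F♯ as its 5th, and A♯7b5 has C𝄪 as its 3rd.
5 letter names make it a fifth; at 8 semitones (a half step wider than perfect) the quality is augmented.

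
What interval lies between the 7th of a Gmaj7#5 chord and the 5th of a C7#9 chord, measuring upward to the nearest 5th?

Gmaj7#5 has F♯ as its 7th, and C7#9 has G as its 5th.
F♯ up to G is 1 semitone, a half step narrower than a major second, so the interval is minor.

minor 2nd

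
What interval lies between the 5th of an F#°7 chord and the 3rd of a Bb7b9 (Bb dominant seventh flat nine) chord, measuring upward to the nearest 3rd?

F#°7 has C as its 5th, and Bb7b9 (Bb dominant seventh flat nine) has D as its 3rd.
Counting 2 letters and 2 half steps from C gives a major second.

major 2nd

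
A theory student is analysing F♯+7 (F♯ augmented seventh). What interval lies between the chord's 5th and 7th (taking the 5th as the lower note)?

d3

Spelling the chord: F♯ A♯ C𝄪 E.
So we need the interval from C𝄪 up to E.
3 letter names make it a third; at 2 semitones (a whole step narrower than major) the quality is diminished.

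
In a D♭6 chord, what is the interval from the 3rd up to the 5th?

D♭6 is spelled D♭-F-A♭-B♭.
The 3rd is F and the 5th is A♭.
3 letter names make it a third; at 3 semitones (a half step narrower than major) the quality is minor.

minor third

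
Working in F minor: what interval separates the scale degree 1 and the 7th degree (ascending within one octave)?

Spelling F minor: F G A♭ B♭ C D♭ E♭.
That puts F below E♭.
From F to E♭: 10 semitones over a seventh = minor.

minor 7th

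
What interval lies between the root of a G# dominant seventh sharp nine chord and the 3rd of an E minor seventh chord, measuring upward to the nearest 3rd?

G# dominant seventh sharp nine has G# as its root, and E minor seventh has G as its 3rd.
From G# to G: 11 semitones over an octave = diminished.

diminished octave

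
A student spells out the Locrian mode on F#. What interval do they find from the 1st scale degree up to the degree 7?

minor seventh

F# locrian: F# G A B C D E.
That puts F# below E.
From F# to E: 10 semitones over a seventh = minor.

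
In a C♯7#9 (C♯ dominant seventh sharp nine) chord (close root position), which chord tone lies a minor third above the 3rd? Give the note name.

G#

Spelling the chord: C♯-E♯-G♯-B-D𝄪.
The 3rd is E♯. A minor third above E♯ is G♯.
G♯ is the chord's 5th.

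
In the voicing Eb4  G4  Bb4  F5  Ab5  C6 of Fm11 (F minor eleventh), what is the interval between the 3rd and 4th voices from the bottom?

Those voices are Bb4 and F5.
Counting 5 letters and 7 half steps from Bb gives a perfect fifth.

perfect fifth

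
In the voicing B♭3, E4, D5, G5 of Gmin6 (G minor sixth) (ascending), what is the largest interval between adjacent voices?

Adjacent intervals: B♭3→E4 = augmented fourth; E4→D5 = minor seventh; D5→G5 = perfect fourth.
The largest is E4 to D5, a minor seventh (10 semitones).

minor seventh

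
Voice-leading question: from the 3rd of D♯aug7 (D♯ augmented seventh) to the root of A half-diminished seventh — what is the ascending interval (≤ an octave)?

diminished third

D♯aug7 (D♯ augmented seventh) has F𝄪 as its 3rd, and A half-diminished seventh has A as its root.
From F𝄪 to A: 2 semitones over a third = diminished.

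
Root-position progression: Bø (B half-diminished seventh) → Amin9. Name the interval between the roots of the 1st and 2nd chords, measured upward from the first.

The roots are B and A.
From B to A: 10 semitones over a seventh = minor.

m7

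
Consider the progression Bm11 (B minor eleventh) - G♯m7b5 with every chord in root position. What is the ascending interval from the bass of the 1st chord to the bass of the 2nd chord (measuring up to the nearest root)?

major sixth

The roots are B and G♯.
B up to G♯ spans 6 letter names and 9 semitones — a major sixth.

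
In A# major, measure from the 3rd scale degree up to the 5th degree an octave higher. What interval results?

The scale runs A# B# C## D# E# F## G##.
The 3rd scale degree is C## and the 5th degree (up an octave) is E#.
10 letter names make it a tenth; at 15 semitones (a half step narrower than major) the quality is minor.

m10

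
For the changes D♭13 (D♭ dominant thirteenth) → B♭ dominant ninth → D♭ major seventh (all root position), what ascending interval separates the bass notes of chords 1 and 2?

The roots are D♭ and B♭.
Counting 6 letters and 9 half steps from D♭ gives a major sixth.

major sixth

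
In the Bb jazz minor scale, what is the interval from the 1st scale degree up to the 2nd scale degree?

Bb melodic minor: Bb C Db Eb F G A.
1st scale degree = Bb; 2nd degree = C.
From Bb to C is 2 semitones, exactly the major second.

major second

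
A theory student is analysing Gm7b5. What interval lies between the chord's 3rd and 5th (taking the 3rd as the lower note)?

Spelling the chord: G-Bb-Db-F.
The 3rd is Bb and the 5th is Db.
3 letter names make it a third; at 3 semitones (a half step narrower than major) the quality is minor.

minor 3rd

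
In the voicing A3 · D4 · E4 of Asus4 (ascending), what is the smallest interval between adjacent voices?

Adjacent intervals: A3→D4 = perfect fourth; D4→E4 = major second.
The smallest is D4 to E4, a major second (2 semitones).

major second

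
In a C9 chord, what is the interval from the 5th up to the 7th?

minor 3rd

The chord tones of C9 are C-E-G-B♭-D.
The 5th is G and the 7th is B♭.
From G to B♭: 3 semitones over a third = minor.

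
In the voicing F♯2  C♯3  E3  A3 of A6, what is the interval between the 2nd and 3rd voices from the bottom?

minor third

Those voices are C♯3 and E3.
C♯ up to E is 3 semitones, a half step narrower than a major third, so the interval is minor.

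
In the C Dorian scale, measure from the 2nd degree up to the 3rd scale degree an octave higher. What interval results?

minor ninth

C dorian: C D E♭ F G A B♭.
The 2nd degree is D and the degree 3 (up an octave) is E♭.
From D to E♭: 13 semitones over a ninth = minor.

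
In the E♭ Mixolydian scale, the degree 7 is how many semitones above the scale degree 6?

1

The scale is E♭ F G A♭ B♭ C D♭.
C up to D♭ is a minor second — 1 semitone.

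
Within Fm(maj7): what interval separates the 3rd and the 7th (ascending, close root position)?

Spelling the chord: F–Ab–C–E.
The 3rd is Ab and the 7th is E.
From Ab to E: 8 semitones over a fifth = augmented.

augmented fifth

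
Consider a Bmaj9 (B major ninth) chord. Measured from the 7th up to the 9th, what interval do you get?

Spelling the chord: B-D♯-F♯-A♯-C♯.
So we need the interval from A♯ up to C♯.
A♯ up to C♯ is 3 semitones, a half step narrower than a major third, so the interval is minor.

minor 3rd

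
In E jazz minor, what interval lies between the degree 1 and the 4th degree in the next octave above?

Spelling E jazz minor: E F# G A B C# D#.
So we need the interval from E up to A.
From E to A is 17 semitones, exactly the perfect eleventh.

perfect eleventh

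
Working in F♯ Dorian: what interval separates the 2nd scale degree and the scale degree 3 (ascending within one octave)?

minor second

The scale runs F♯ G♯ A B C♯ D♯ E.
So we need the interval from G♯ up to A.
2 letter names make it a second; at 1 semitone (a half step narrower than major) the quality is minor.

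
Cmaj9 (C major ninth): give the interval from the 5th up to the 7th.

The chord tones of Cmaj9 (C major ninth) are C E G B D.
5th = G; 7th = B.
G up to B spans 3 letter names and 4 semitones — a major third.

major third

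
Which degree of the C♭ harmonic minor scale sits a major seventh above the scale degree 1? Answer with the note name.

Bb

The scale is C♭ D♭ E𝄫 F♭ G♭ A𝄫 B♭.
The scale degree 1 is C♭; a major seventh above that is B♭ — scale degree 7.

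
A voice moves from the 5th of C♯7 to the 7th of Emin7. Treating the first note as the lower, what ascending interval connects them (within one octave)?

d5

C♯7 has G♯ as its 5th, and Emin7 has D as its 7th.
G♯ up to D is 6 semitones, a half step narrower than a perfect fifth, so the interval is diminished.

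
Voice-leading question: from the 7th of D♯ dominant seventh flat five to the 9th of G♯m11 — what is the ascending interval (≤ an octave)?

major sixth

The 7th of D♯ dominant seventh flat five is C♯; the 9th of G♯m11 is A♯.
C♯ up to A♯ spans 6 letter names and 9 semitones — a major sixth.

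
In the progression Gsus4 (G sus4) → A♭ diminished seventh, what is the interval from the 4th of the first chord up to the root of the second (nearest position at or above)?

The 4th of Gsus4 (G sus4) is C; the root of A♭ diminished seventh is A♭.
6 letter names make it a sixth; at 8 semitones (a half step narrower than major) the quality is minor.

minor sixth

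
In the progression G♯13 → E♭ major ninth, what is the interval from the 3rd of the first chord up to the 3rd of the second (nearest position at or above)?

d6

The 3rd of G♯13 is B♯; the 3rd of E♭ major ninth is G.
B♯ up to G is 7 semitones, a whole step narrower than a major sixth, so the interval is diminished.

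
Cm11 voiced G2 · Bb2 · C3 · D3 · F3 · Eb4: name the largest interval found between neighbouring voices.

Adjacent intervals: G2→Bb2 = minor third; Bb2→C3 = major second; C3→D3 = major second; D3→F3 = minor third; F3→Eb4 = minor seventh.
The largest is F3 to Eb4, a minor seventh (10 semitones).

minor seventh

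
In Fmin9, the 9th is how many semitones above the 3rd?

11

Fm9 (F minor ninth): F A♭ C E♭ G.
A♭ to G is a major seventh: 11 semitones.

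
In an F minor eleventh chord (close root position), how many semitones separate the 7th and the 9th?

Fm11: F, Ab, C, Eb, G, Bb.
Eb to G is a major third: 4 semitones.

4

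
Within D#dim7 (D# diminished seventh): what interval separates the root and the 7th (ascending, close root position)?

Spelling the chord: D#-F#-A-C.
So we need the interval from D# up to C.
From D# to C: 9 semitones over a seventh = diminished.

diminished seventh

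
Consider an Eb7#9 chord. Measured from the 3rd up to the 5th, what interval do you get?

minor 3rd

Eb7#9 is spelled Eb-G-Bb-Db-F#.
The 3rd is G and the 5th is Bb.
G up to Bb is 3 semitones, a half step narrower than a major third, so the interval is minor.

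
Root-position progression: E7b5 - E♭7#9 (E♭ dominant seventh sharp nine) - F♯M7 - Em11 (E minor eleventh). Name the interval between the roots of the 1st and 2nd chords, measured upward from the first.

diminished 8th

The roots are E and E♭.
8 letter names make it an octave; at 11 semitones (a half step narrower than perfect) the quality is diminished.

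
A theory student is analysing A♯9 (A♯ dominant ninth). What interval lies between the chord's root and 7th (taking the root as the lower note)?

minor seventh

A♯9 is spelled A♯ C𝄪 E♯ G♯ B♯.
So we need the interval from A♯ up to G♯.
From A♯ to G♯: 10 semitones over a seventh = minor.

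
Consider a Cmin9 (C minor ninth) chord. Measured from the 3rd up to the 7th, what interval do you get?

The chord tones of Cmin9 (C minor ninth) are C Eb G Bb D.
3rd = Eb; 7th = Bb.
Counting 5 letters and 7 half steps from Eb gives a perfect fifth.

perfect fifth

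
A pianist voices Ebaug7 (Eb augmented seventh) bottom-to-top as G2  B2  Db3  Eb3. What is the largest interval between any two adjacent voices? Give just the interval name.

Adjacent intervals: G2→B2 = major third; B2→Db3 = diminished third; Db3→Eb3 = major second.
The largest is G2 to B2, a major third (4 semitones).

major 3rd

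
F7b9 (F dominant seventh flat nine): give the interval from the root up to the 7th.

The chord tones of F7b9 are F-A-C-Eb-Gb.
So we need the interval from F up to Eb.
7 letter names make it a seventh; at 10 semitones (a half step narrower than major) the quality is minor.

m7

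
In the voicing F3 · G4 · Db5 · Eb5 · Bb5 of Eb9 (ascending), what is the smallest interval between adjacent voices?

M2

Adjacent intervals: F3→G4 = major ninth; G4→Db5 = diminished fifth; Db5→Eb5 = major second; Eb5→Bb5 = perfect fifth.
The smallest is Db5 to Eb5, a major second (2 semitones).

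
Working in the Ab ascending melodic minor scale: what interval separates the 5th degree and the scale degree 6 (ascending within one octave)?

M2

The scale runs Ab Bb Cb Db Eb F G.
That puts Eb below F.
Eb up to F spans 2 letter names and 2 semitones — a major second.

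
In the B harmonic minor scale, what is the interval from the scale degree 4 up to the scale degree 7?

B harmonic minor: B C# D E F# G A#.
Scale degree 4 = E; 7th degree = A#.
E up to A# is 6 semitones, a half step wider than a perfect fourth, so the interval is augmented.

augmented 4th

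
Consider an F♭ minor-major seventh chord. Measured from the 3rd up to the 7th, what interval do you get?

F♭mM7 is spelled F♭, A𝄫, C♭, E♭.
That puts A𝄫 below E♭.
From A𝄫 to E♭: 8 semitones over a fifth = augmented.

augmented fifth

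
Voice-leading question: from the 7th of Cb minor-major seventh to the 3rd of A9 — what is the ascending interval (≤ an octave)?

augmented second

Cb minor-major seventh has Bb as its 7th, and A9 has C# as its 3rd.
Bb up to C# is 3 semitones, a half step wider than a major second, so the interval is augmented.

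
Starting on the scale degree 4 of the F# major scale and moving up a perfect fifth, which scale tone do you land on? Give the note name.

F#

The scale is F# G# A# B C# D# E#.
The scale degree 4 is B; a perfect fifth above that is F# — scale degree 1.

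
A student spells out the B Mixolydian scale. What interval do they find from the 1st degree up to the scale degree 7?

Spelling the B Mixolydian scale: B C♯ D♯ E F♯ G♯ A.
1st degree = B; 7th scale degree = A.
7 letter names make it a seventh; at 10 semitones (a half step narrower than major) the quality is minor.

minor 7th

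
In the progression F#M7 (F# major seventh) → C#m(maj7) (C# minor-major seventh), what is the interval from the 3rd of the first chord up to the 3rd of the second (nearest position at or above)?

diminished fifth

The 3rd of F#M7 (F# major seventh) is A#; the 3rd of C#m(maj7) (C# minor-major seventh) is E.
From A# to E: 6 semitones over a fifth = diminished.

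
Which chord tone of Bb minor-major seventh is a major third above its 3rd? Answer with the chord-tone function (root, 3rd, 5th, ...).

Spelling the chord: Bb–Db–F–A.
The 3rd is Db. A major third above Db is F.
F is the chord's 5th.

5th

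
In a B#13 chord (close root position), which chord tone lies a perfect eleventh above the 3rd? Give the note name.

G##

The chord tones of B# dominant thirteenth are B# D## F## A# C## G##.
The 3rd is D##. A perfect eleventh above D## is G##.
G## is the chord's 13th.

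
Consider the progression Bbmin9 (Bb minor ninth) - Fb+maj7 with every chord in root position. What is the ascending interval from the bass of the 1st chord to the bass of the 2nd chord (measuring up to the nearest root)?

The roots are Bb and Fb.
Bb up to Fb is 6 semitones, a half step narrower than a perfect fifth, so the interval is diminished.

d5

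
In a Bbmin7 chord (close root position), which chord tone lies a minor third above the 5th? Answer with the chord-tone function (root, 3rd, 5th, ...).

The chord tones of Bb minor seventh are Bb Db F Ab.
The 5th is F. A minor third above F is Ab.
Ab is the chord's 7th.

7th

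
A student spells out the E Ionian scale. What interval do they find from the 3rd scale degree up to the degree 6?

Spelling the E Ionian scale: E F♯ G♯ A B C♯ D♯.
The 3rd scale degree is G♯ and the 6th scale degree is C♯.
G♯ up to C♯ spans 4 letter names and 5 semitones — a perfect fourth.

P4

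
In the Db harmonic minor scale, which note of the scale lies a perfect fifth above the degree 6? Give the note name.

Fb

The scale is Db Eb Fb Gb Ab Bbb C.
The degree 6 is Bbb; a perfect fifth above that is Fb — scale degree 3.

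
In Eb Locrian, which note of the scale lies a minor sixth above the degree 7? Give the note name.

The scale is Eb Fb Gb Ab Bbb Cb Db.
The degree 7 is Db; a minor sixth above that is Bbb — scale degree 5.

Bbb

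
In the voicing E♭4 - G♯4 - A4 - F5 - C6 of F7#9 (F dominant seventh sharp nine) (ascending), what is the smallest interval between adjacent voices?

Adjacent intervals: E♭4→G♯4 = augmented third; G♯4→A4 = minor second; A4→F5 = minor sixth; F5→C6 = perfect fifth.
The smallest is G♯4 to A4, a minor second (1 semitone).

minor 2nd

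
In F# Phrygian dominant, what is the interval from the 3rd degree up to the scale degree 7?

F# phrygian dominant: F# G A# B C# D E.
That puts A# below E.
5 letter names make it a fifth; at 6 semitones (a half step narrower than perfect) the quality is diminished.

diminished 5th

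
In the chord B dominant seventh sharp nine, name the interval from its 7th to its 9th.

B7#9 is spelled B-D#-F#-A-C##.
That puts A below C##.
3 letter names make it a third; at 5 semitones (a half step wider than major) the quality is augmented.

A3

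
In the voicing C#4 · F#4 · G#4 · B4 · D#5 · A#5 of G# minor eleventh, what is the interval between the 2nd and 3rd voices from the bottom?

Those voices are F#4 and G#4.
F# up to G# spans 2 letter names and 2 semitones — a major second.

major second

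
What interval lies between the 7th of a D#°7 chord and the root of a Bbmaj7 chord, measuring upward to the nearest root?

minor seventh

The 7th of D#°7 is C; the root of Bbmaj7 is Bb.
From C to Bb: 10 semitones over a seventh = minor.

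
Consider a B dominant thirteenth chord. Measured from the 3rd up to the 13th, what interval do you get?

B13 is spelled B D♯ F♯ A C♯ G♯.
So we need the interval from D♯ up to G♯.
Counting 11 letters and 17 half steps from D♯ gives a perfect eleventh.

perfect 11th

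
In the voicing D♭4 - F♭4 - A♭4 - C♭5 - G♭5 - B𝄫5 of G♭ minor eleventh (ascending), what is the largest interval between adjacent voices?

Adjacent intervals: D♭4→F♭4 = minor third; F♭4→A♭4 = major third; A♭4→C♭5 = minor third; C♭5→G♭5 = perfect fifth; G♭5→B𝄫5 = minor third.
The largest is C♭5 to G♭5, a perfect fifth (7 semitones).

perfect fifth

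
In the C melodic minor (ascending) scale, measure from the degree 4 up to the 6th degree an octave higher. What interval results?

Spelling the C melodic minor (ascending) scale: C D E♭ F G A B.
Degree 4 = F; 6th degree (up an octave) = A.
F up to A spans 10 letter names and 16 semitones — a major tenth.

major tenth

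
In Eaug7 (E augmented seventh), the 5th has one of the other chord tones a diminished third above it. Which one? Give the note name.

D

E augmented seventh is spelled E-G#-B#-D.
The 5th is B#. A diminished third above B# is D.
D is the chord's 7th.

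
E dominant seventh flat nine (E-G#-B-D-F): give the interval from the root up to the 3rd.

Root = E; 3rd = G#.
E up to G# spans 3 letter names and 4 semitones — a major third.

major third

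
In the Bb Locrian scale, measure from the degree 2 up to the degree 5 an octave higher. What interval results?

perfect eleventh

The scale runs Bb Cb Db Eb Fb Gb Ab.
The degree 2 is Cb and the degree 5 (up an octave) is Fb.
From Cb to Fb is 17 semitones, exactly the perfect eleventh.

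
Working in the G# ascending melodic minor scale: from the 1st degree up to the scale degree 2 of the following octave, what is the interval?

The scale runs G# A# B C# D# E# F##.
1st degree = G#; scale degree 2 (up an octave) = A#.
From G# to A# is 14 semitones, exactly the major ninth.

major ninth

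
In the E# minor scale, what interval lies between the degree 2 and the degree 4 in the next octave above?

minor 10th

E# natural minor: E# F## G# A# B# C# D#.
That puts F## below A#.
10 letter names make it a tenth; at 15 semitones (a half step narrower than major) the quality is minor.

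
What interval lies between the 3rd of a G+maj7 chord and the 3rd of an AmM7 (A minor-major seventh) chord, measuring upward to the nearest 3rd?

The 3rd of G+maj7 is B; the 3rd of AmM7 (A minor-major seventh) is C.
From B to C: 1 semitone over a second = minor.

minor second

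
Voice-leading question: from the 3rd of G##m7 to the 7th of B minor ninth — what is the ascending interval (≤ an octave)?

diminished 7th

The 3rd of G##m7 is B#; the 7th of B minor ninth is A.
7 letter names make it a seventh; at 9 semitones (a whole step narrower than major) the quality is diminished.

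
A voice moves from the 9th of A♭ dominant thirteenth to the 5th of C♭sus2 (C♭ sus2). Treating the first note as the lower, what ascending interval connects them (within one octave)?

A♭ dominant thirteenth has B♭ as its 9th, and C♭sus2 (C♭ sus2) has G♭ as its 5th.
From B♭ to G♭: 8 semitones over a sixth = minor.

m6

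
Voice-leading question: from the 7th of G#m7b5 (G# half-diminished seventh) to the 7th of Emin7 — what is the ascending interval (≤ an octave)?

minor sixth

The 7th of G#m7b5 (G# half-diminished seventh) is F#; the 7th of Emin7 is D.
6 letter names make it a sixth; at 8 semitones (a half step narrower than major) the quality is minor.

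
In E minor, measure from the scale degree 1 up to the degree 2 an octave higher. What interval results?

major 9th

The scale runs E F# G A B C D.
That puts E below F#.
Counting 9 letters and 14 half steps from E gives a major ninth.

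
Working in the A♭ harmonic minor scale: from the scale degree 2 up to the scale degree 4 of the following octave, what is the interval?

Spelling the A♭ harmonic minor scale: A♭ B♭ C♭ D♭ E♭ F♭ G.
The scale degree 2 is B♭ and the degree 4 (up an octave) is D♭.
From B♭ to D♭: 15 semitones over a tenth = minor.

minor 10th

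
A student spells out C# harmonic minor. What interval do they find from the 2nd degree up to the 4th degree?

Spelling C# harmonic minor: C# D# E F# G# A B#.
2nd degree = D#; degree 4 = F#.
From D# to F#: 3 semitones over a third = minor.

minor 3rd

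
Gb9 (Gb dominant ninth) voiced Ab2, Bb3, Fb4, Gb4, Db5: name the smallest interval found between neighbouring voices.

M2

Adjacent intervals: Ab2→Bb3 = major ninth; Bb3→Fb4 = diminished fifth; Fb4→Gb4 = major second; Gb4→Db5 = perfect fifth.
The smallest is Fb4 to Gb4, a major second (2 semitones).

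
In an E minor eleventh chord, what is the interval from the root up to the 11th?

perfect 11th

Spelling the chord: E–G–B–D–F♯–A.
Root = E; 11th = A.
Counting 11 letters and 17 half steps from E gives a perfect eleventh.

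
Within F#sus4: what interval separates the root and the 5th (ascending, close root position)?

F# sus4 is spelled F#-B-C#.
That puts F# below C#.
Counting 5 letters and 7 half steps from F# gives a perfect fifth.

P5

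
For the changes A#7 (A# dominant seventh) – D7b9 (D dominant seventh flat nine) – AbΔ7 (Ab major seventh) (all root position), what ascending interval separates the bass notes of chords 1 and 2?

d4

The roots are A# and D.
4 letter names make it a fourth; at 4 semitones (a half step narrower than perfect) the quality is diminished.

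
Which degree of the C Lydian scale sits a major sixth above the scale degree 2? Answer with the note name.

The scale is C D E F♯ G A B.
The scale degree 2 is D; a major sixth above that is B — scale degree 7.

B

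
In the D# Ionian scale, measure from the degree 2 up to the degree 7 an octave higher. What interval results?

major thirteenth

D# major: D# E# F## G# A# B# C##.
Degree 2 = E#; scale degree 7 (up an octave) = C##.
E# up to C## spans 13 letter names and 21 semitones — a major thirteenth.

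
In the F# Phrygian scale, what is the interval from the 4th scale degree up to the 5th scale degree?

major 2nd

F# phrygian: F# G A B C# D E.
The 4th scale degree is B and the degree 5 is C#.
Counting 2 letters and 2 half steps from B gives a major second.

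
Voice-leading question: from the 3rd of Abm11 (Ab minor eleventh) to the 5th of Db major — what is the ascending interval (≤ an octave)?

major sixth

The 3rd of Abm11 (Ab minor eleventh) is Cb; the 5th of Db major is Ab.
Counting 6 letters and 9 half steps from Cb gives a major sixth.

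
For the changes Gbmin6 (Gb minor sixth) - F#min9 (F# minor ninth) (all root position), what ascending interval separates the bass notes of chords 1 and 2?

The roots are Gb and F#.
7 letter names make it a seventh; at 12 semitones (a half step wider than major) the quality is augmented.

augmented seventh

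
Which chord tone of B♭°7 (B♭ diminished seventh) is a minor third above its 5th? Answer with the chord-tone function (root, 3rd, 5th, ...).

B♭°7: B♭–D♭–F♭–A𝄫.
The 5th is F♭. A minor third above F♭ is A𝄫.
A𝄫 is the chord's 7th.

7th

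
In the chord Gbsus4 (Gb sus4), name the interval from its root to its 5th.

perfect fifth

Gbsus4 (Gb sus4) is spelled Gb-Cb-Db.
The root is Gb and the 5th is Db.
Counting 5 letters and 7 half steps from Gb gives a perfect fifth.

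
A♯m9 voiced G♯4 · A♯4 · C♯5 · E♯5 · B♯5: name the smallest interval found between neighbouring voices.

major 2nd

Adjacent intervals: G♯4→A♯4 = major second; A♯4→C♯5 = minor third; C♯5→E♯5 = major third; E♯5→B♯5 = perfect fifth.
The smallest is G♯4 to A♯4, a major second (2 semitones).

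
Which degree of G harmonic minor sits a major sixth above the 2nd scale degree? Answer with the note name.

F#

The scale is G A Bb C D Eb F#.
The 2nd scale degree is A; a major sixth above that is F# — scale degree 7.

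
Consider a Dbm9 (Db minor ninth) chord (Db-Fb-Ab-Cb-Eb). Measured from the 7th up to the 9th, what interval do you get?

That puts Cb below Eb.
From Cb to Eb is 4 semitones, exactly the major third.

major third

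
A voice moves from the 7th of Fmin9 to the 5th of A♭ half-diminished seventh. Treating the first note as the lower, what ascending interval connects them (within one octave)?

diminished octave

Fmin9 has E♭ as its 7th, and A♭ half-diminished seventh has E𝄫 as its 5th.
From E♭ to E𝄫: 11 semitones over an octave = diminished.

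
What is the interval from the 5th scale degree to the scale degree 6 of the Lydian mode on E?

major 2nd

The scale runs E F♯ G♯ A♯ B C♯ D♯.
That puts B below C♯.
Counting 2 letters and 2 half steps from B gives a major second.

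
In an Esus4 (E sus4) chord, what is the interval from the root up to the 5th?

The chord tones of Esus4 are E-A-B.
So we need the interval from E up to B.
From E to B is 7 semitones, exactly the perfect fifth.

P5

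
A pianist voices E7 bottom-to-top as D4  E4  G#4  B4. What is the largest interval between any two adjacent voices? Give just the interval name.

major third

Adjacent intervals: D4→E4 = major second; E4→G#4 = major third; G#4→B4 = minor third.
The largest is E4 to G#4, a major third (4 semitones).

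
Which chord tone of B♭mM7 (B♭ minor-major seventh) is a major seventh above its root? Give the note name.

B♭mM7 is spelled B♭–D♭–F–A.
The root is B♭. A major seventh above B♭ is A.
A is the chord's 7th.

A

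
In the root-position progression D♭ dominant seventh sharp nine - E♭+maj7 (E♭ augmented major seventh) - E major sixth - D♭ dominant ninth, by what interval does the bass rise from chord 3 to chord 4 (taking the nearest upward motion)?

The roots are E and D♭.
From E to D♭: 9 semitones over a seventh = diminished.

diminished seventh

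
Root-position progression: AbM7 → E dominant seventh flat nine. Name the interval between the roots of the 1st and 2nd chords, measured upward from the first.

The roots are Ab and E.
From Ab to E: 8 semitones over a fifth = augmented.

augmented fifth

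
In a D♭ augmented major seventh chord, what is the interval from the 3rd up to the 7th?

Spelling the chord: D♭ F A C.
So we need the interval from F up to C.
F up to C spans 5 letter names and 7 semitones — a perfect fifth.

perfect fifth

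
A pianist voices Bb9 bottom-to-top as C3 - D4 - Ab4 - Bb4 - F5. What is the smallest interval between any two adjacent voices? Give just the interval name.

Adjacent intervals: C3→D4 = major ninth; D4→Ab4 = diminished fifth; Ab4→Bb4 = major second; Bb4→F5 = perfect fifth.
The smallest is Ab4 to Bb4, a major second (2 semitones).

major 2nd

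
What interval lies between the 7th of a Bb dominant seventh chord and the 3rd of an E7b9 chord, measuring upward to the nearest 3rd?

Bb dominant seventh has Ab as its 7th, and E7b9 has G# as its 3rd.
From Ab to G#: 12 semitones over a seventh = augmented.

augmented seventh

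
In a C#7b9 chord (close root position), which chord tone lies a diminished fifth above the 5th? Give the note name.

Spelling the chord: C#–E#–G#–B–D.
The 5th is G#. A diminished fifth above G# is D.
D is the chord's 9th.

D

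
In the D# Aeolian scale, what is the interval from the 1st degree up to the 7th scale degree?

D# natural minor: D# E# F# G# A# B C#.
1st degree = D#; degree 7 = C#.
D# up to C# is 10 semitones, a half step narrower than a major seventh, so the interval is minor.

m7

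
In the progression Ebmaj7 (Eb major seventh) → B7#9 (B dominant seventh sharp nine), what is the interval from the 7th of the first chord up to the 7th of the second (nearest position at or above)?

perfect fifth

Ebmaj7 (Eb major seventh) has D as its 7th, and B7#9 (B dominant seventh sharp nine) has A as its 7th.
Counting 5 letters and 7 half steps from D gives a perfect fifth.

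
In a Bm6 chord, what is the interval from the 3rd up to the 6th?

A4

Spelling the chord: B D F♯ G♯.
That puts D below G♯.
4 letter names make it a fourth; at 6 semitones (a half step wider than perfect) the quality is augmented.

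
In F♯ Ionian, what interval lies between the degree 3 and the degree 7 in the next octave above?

P12

F♯ major: F♯ G♯ A♯ B C♯ D♯ E♯.
That puts A♯ below E♯.
From A♯ to E♯ is 19 semitones, exactly the perfect twelfth.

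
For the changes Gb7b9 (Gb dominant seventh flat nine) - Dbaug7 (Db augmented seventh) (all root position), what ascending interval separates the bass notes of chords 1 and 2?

perfect fifth

The roots are Gb and Db.
From Gb to Db is 7 semitones, exactly the perfect fifth.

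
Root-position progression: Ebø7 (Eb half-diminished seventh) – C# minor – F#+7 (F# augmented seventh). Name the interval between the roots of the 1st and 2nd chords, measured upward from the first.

The roots are Eb and C#.
From Eb to C#: 10 semitones over a sixth = augmented.

augmented 6th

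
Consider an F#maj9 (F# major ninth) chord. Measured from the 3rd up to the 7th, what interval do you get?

Spelling the chord: F#, A#, C#, E#, G#.
The 3rd is A# and the 7th is E#.
Counting 5 letters and 7 half steps from A# gives a perfect fifth.

perfect fifth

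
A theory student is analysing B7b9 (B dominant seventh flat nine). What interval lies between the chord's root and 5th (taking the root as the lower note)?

The chord tones of B7b9 (B dominant seventh flat nine) are B–D#–F#–A–C.
So we need the interval from B up to F#.
Counting 5 letters and 7 half steps from B gives a perfect fifth.

perfect fifth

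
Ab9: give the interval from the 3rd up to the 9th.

Spelling the chord: Ab–C–Eb–Gb–Bb.
The 3rd is C and the 9th is Bb.
C up to Bb is 10 semitones, a half step narrower than a major seventh, so the interval is minor.

minor 7th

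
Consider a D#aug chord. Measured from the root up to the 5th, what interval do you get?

augmented 5th

Spelling the chord: D#, F##, A##.
That puts D# below A##.
From D# to A##: 8 semitones over a fifth = augmented.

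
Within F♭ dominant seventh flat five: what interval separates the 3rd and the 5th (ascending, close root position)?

F♭7b5 is spelled F♭-A♭-C𝄫-E𝄫.
3rd = A♭; 5th = C𝄫.
A♭ up to C𝄫 is 2 semitones, a whole step narrower than a major third, so the interval is diminished.

diminished third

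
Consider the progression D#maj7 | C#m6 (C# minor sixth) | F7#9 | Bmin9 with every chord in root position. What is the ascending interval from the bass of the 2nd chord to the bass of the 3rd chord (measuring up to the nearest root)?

The roots are C# and F.
C# up to F is 4 semitones, a half step narrower than a perfect fourth, so the interval is diminished.

diminished 4th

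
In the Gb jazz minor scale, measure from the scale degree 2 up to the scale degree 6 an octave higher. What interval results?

The scale runs Gb Ab Bbb Cb Db Eb F.
So we need the interval from Ab up to Eb.
Counting 12 letters and 19 half steps from Ab gives a perfect twelfth.

perfect twelfth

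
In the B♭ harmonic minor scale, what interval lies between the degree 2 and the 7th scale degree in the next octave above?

M13

B♭ harmonic minor: B♭ C D♭ E♭ F G♭ A.
That puts C below A.
C up to A spans 13 letter names and 21 semitones — a major thirteenth.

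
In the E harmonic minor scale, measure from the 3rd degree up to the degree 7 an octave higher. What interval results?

augmented 12th

Spelling the E harmonic minor scale: E F♯ G A B C D♯.
3rd degree = G; scale degree 7 (up an octave) = D♯.
G up to D♯ is 20 semitones, a half step wider than a perfect twelfth, so the interval is augmented.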